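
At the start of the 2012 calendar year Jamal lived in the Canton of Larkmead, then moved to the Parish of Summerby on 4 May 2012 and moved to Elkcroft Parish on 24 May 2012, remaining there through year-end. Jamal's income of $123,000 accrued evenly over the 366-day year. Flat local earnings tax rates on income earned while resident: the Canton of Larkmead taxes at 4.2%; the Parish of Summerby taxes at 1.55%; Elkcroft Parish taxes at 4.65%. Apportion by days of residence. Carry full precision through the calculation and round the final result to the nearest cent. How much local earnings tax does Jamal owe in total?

The Canton of Larkmead, 1 Jan – 3 May 2012: 124 days → $123,000 × 4.2% × 124/366 = $1,750.2295
The Parish of Summerby, 4 May – 23 May 2012: 20 days → $123,000 × 1.55% × 20/366 = $104.1803
Elkcroft Parish, 24 May – 31 Dec 2012: 222 days → $123,000 × 4.65% × 222/366 = $3,469.2049
Total = $5,323.6148

$5,323.61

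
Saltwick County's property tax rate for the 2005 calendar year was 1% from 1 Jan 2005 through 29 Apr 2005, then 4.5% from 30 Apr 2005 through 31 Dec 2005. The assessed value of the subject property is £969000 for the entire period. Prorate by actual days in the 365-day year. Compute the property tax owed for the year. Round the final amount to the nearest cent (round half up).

£32547.78

1 Jan – 29 Apr 2005: 119 days at 1% → £969000 × 1% × 119/365 = £3159.2055
30 Apr – 31 Dec 2005: 246 days at 4.5% → £969000 × 4.5% × 246/365 = £29388.5753
Total = £32547.7808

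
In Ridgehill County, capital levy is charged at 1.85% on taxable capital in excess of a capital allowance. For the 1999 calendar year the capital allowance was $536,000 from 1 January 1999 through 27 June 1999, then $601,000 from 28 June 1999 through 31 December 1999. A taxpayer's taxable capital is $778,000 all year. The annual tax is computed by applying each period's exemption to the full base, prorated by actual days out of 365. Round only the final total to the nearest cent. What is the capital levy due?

$3,860.92

1 January – 27 June 1999: 178 days, exemption $536,000 → ($778,000 − $536,000) × 1.85% × 178/365 = $2,183.3041
28 June – 31 December 1999: 187 days, exemption $601,000 → ($778,000 − $601,000) × 1.85% × 187/365 = $1,677.6205
Total = $3,860.9247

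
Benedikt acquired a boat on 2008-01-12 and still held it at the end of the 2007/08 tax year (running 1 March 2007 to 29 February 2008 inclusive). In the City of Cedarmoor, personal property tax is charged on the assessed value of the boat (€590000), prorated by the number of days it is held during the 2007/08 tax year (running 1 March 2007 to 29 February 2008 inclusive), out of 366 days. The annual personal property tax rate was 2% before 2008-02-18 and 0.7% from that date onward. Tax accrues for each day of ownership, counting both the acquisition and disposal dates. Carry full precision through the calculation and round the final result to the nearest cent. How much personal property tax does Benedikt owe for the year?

2008-01-12 to 2008-02-17: 37 days at 2% → €590000 × 2% × 37/366 = €1192.8962
2008-02-18 to 2008-02-29: 12 days at 0.7% → €590000 × 0.7% × 12/366 = €135.4098
Total = €1328.3060

€1328.31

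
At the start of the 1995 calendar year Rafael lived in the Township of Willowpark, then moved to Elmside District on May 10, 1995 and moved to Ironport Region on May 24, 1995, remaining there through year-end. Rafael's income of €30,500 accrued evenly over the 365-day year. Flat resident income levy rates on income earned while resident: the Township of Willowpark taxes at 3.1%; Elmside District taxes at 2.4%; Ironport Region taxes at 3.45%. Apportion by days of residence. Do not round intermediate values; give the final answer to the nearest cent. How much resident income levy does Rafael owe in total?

€1,002.24

The Township of Willowpark, January 1 – May 9, 1995: 129 days → €30,500 × 3.1% × 129/365 = €334.1630
Elmside District, May 10 – May 23, 1995: 14 days → €30,500 × 2.4% × 14/365 = €28.0767
Ironport Region, May 24 – December 31, 1995: 222 days → €30,500 × 3.45% × 222/365 = €639.9986
Total = €1,002.2384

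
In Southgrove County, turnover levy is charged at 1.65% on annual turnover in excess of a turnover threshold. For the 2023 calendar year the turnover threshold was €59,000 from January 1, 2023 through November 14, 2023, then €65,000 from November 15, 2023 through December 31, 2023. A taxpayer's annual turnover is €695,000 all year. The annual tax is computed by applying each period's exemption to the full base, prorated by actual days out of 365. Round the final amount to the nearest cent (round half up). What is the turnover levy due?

€10,481.25

January 1 – November 14, 2023: 318 days, exemption €59,000 → (€695,000 − €59,000) × 1.65% × 318/365 = €9,142.7178
November 15 – December 31, 2023: 47 days, exemption €65,000 → (€695,000 − €65,000) × 1.65% × 47/365 = €1,338.5342
Total = €10,481.2521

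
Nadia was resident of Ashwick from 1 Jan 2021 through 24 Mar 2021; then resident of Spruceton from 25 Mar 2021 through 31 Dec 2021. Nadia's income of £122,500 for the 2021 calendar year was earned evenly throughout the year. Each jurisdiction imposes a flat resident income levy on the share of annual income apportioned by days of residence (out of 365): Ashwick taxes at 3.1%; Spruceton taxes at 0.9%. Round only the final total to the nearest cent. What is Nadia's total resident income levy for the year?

Ashwick, 1 Jan – 24 Mar 2021: 83 days → £122,500 × 3.1% × 83/365 = £863.5411
Spruceton, 25 Mar – 31 Dec 2021: 282 days → £122,500 × 0.9% × 282/365 = £851.7945
Total = £1,715.3356

£1,715.34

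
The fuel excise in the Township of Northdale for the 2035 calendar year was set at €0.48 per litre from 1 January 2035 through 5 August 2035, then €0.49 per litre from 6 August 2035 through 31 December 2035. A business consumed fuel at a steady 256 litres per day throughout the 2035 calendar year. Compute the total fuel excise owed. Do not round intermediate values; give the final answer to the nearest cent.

1 January – 5 August 2035: 217 days × 256 litres/day = 55,552 litres at €0.48/litre → €26664.96
6 August – 31 December 2035: 148 days × 256 litres/day = 37,888 litres at €0.49/litre → €18565.12

€45230.08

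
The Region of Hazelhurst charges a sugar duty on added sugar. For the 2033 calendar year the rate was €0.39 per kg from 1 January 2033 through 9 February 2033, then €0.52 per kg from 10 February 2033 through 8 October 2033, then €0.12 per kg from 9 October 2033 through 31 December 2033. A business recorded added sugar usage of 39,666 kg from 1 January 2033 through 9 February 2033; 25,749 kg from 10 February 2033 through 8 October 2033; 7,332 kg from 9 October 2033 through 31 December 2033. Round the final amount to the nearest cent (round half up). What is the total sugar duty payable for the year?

€29739.06

1 January – 9 February 2033: 39,666 kg at €0.39/kg → €15469.74
10 February – 8 October 2033: 25,749 kg at €0.52/kg → €13389.48
9 October – 31 December 2033: 7,332 kg at €0.12/kg → €879.84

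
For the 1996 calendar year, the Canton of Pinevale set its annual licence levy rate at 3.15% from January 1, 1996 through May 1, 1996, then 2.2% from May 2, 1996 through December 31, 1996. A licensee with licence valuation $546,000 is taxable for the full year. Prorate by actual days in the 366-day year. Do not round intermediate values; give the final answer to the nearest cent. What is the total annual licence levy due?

$13,741.00

January 1 – May 1, 1996: 122 days at 3.15% → $546,000 × 3.15% × 122/366 = $5,733.0000
May 2 – December 31, 1996: 244 days at 2.2% → $546,000 × 2.2% × 244/366 = $8,008.0000
Total = $13,741.0000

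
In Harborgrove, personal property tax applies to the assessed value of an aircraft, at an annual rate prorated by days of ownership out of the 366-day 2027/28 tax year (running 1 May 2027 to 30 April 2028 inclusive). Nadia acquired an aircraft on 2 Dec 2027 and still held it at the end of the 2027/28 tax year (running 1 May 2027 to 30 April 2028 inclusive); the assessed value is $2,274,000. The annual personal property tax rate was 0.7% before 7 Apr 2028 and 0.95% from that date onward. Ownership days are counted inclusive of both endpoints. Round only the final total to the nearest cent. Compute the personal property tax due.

2 Dec 2027 – 6 Apr 2028: 127 days at 0.7% → $2,274,000 × 0.7% × 127/366 = $5,523.4590
7 Apr – 30 Apr 2028: 24 days at 0.95% → $2,274,000 × 0.95% × 24/366 = $1,416.5902
Total = $6,940.0492

$6,940.05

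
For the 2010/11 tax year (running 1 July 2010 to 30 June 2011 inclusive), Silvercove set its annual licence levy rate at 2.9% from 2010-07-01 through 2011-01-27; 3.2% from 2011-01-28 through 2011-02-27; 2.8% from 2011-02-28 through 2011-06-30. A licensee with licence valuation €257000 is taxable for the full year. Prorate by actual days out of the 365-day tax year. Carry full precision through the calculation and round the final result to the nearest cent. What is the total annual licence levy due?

€7431.88

2010-07-01 to 2011-01-27: 211 days at 2.9% → €257000 × 2.9% × 211/365 = €4308.4466
2011-01-28 to 2011-02-27: 31 days at 3.2% → €257000 × 3.2% × 31/365 = €698.4767
2011-02-28 to 2011-06-30: 123 days at 2.8% → €257000 × 2.8% × 123/365 = €2424.9534
Total = €7431.8767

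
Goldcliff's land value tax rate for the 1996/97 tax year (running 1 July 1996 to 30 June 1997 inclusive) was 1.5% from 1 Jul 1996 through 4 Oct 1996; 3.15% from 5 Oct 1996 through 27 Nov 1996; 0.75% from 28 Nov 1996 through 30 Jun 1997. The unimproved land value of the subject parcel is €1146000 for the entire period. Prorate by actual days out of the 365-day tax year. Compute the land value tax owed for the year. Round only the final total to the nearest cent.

€14924.69

1 Jul – 4 Oct 1996: 96 days at 1.5% → €1146000 × 1.5% × 96/365 = €4521.2055
5 Oct – 27 Nov 1996: 54 days at 3.15% → €1146000 × 3.15% × 54/365 = €5340.6740
28 Nov 1996 – 30 Jun 1997: 215 days at 0.75% → €1146000 × 0.75% × 215/365 = €5062.8082
Total = €14924.6877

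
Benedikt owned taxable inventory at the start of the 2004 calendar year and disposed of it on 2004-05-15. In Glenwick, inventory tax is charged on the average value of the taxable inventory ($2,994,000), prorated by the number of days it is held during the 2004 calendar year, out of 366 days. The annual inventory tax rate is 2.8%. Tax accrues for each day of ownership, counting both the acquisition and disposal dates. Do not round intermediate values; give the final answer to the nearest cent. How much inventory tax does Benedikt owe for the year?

Days held (2004-01-01 to 2004-05-15): 136 out of 366
Tax = $2,994,000 × 2.8% × 136/366 = $31,150.6885

$31,150.69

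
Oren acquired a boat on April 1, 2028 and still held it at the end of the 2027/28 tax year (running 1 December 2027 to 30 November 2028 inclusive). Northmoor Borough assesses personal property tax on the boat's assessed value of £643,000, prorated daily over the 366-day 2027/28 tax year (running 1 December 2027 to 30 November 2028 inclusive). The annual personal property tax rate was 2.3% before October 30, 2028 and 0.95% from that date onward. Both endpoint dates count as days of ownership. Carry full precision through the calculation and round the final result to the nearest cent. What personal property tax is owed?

£9,100.38

April 1 – October 29, 2028: 212 days at 2.3% → £643,000 × 2.3% × 212/366 = £8,566.3060
October 30 – November 30, 2028: 32 days at 0.95% → £643,000 × 0.95% × 32/366 = £534.0765
Total = £9,100.3825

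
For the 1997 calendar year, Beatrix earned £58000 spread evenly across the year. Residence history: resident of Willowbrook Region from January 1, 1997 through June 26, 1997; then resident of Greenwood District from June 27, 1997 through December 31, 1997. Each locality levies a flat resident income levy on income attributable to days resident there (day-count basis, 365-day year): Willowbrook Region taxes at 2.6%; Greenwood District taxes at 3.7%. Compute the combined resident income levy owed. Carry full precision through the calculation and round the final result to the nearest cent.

£1836.61

Willowbrook Region, January 1 – June 26, 1997: 177 days → £58000 × 2.6% × 177/365 = £731.2767
Greenwood District, June 27 – December 31, 1997: 188 days → £58000 × 3.7% × 188/365 = £1105.3370
Total = £1836.6137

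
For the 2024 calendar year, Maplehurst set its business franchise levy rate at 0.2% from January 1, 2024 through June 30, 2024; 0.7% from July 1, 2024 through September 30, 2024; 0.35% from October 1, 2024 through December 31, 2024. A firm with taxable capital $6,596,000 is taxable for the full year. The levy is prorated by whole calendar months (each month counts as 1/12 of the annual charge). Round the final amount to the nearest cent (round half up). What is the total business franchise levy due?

January 1 – June 30, 2024: 6 months at 0.2% → $6,596,000 × 0.2% × 6/12 = $6,596.0000
July 1 – September 30, 2024: 3 months at 0.7% → $6,596,000 × 0.7% × 3/12 = $11,543.0000
October 1 – December 31, 2024: 3 months at 0.35% → $6,596,000 × 0.35% × 3/12 = $5,771.5000
Total = $23,910.5000

$23,910.50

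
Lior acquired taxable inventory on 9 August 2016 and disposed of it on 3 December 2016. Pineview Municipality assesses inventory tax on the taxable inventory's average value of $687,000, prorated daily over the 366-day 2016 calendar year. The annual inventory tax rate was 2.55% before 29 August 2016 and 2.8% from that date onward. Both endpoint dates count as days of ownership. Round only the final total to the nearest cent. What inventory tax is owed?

$6,055.36

9 August – 28 August 2016: 20 days at 2.55% → $687,000 × 2.55% × 20/366 = $957.2951
29 August – 3 December 2016: 97 days at 2.8% → $687,000 × 2.8% × 97/366 = $5,098.0656
Total = $6,055.3607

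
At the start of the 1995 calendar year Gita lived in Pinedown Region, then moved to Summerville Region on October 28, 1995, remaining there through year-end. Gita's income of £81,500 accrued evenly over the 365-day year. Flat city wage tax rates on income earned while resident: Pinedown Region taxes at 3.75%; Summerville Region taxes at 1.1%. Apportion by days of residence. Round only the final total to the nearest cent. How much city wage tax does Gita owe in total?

£2,671.64

Pinedown Region, January 1 – October 27, 1995: 300 days → £81,500 × 3.75% × 300/365 = £2,511.9863
Summerville Region, October 28 – December 31, 1995: 65 days → £81,500 × 1.1% × 65/365 = £159.6507
Total = £2,671.6370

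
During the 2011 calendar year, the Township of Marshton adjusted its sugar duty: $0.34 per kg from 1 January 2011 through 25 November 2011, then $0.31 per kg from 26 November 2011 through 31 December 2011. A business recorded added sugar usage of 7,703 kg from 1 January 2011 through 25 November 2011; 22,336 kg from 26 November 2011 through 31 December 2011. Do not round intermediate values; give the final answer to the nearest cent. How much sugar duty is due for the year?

1 January – 25 November 2011: 7,703 kg at $0.34/kg → $2619.02
26 November – 31 December 2011: 22,336 kg at $0.31/kg → $6924.16

$9543.18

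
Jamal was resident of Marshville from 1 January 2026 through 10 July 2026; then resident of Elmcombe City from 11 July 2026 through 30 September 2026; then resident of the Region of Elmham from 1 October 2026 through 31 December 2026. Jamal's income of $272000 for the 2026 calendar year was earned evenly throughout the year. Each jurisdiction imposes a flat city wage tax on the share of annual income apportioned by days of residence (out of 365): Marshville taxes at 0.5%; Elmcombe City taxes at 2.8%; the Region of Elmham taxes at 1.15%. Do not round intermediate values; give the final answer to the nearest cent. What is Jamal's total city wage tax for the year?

$3211.09

Marshville, 1 January – 10 July 2026: 191 days → $272000 × 0.5% × 191/365 = $711.6712
Elmcombe City, 11 July – 30 September 2026: 82 days → $272000 × 2.8% × 82/365 = $1710.9918
The Region of Elmham, 1 October – 31 December 2026: 92 days → $272000 × 1.15% × 92/365 = $788.4274
Total = $3211.0904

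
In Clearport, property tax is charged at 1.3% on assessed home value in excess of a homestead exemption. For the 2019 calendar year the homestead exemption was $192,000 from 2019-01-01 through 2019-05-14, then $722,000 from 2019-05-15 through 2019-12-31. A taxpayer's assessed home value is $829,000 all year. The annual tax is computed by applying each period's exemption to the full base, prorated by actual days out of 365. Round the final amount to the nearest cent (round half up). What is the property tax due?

2019-01-01 to 2019-05-14: 134 days, exemption $192,000 → ($829,000 − $192,000) × 1.3% × 134/365 = $3,040.1479
2019-05-15 to 2019-12-31: 231 days, exemption $722,000 → ($829,000 − $722,000) × 1.3% × 231/365 = $880.3315
Total = $3,920.4795

$3,920.48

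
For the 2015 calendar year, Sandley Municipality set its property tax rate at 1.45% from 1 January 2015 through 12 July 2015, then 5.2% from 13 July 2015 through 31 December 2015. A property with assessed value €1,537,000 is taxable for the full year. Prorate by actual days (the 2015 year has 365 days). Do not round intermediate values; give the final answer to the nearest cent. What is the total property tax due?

1 January – 12 July 2015: 193 days at 1.45% → €1,537,000 × 1.45% × 193/365 = €11,784.3685
13 July – 31 December 2015: 172 days at 5.2% → €1,537,000 × 5.2% × 172/365 = €37,662.8164
Total = €49,447.1849

€49,447.18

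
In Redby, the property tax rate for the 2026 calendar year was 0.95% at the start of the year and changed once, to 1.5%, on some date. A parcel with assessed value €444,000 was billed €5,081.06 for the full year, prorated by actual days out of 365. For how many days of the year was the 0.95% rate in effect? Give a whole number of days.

Let d = days at the first rate; then 365 − d days at the second rate.
€444,000 × [0.95%·d + 1.5%·(365−d)] / 365 = €5,081.06
Solving gives d = 236, so the new rate took effect on 25 August 2026.

236 days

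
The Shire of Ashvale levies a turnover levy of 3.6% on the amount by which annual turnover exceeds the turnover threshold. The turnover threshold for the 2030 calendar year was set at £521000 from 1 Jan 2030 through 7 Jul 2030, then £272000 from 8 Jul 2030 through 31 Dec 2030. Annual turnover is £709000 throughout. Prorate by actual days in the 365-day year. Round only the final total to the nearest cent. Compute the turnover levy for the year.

£11114.93

1 Jan – 7 Jul 2030: 188 days, exemption £521000 → (£709000 − £521000) × 3.6% × 188/365 = £3485.9836
8 Jul – 31 Dec 2030: 177 days, exemption £272000 → (£709000 − £272000) × 3.6% × 177/365 = £7628.9425
Total = £11114.9260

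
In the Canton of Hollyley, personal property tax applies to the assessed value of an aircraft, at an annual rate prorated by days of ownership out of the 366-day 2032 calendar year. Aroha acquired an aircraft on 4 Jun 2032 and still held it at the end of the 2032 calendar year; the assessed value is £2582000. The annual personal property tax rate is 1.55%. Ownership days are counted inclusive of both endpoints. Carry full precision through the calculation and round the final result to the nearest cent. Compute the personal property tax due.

Days held (4 Jun – 31 Dec 2032): 211 out of 366
Tax = £2582000 × 1.55% × 211/366 = £23072.2158

£23072.22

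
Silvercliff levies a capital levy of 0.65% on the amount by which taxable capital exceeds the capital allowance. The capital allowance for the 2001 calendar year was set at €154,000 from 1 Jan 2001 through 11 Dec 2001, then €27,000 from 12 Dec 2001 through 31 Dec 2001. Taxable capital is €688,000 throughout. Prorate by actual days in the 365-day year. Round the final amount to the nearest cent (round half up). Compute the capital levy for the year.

€3,516.23

1 Jan – 11 Dec 2001: 345 days, exemption €154,000 → (€688,000 − €154,000) × 0.65% × 345/365 = €3,280.8082
12 Dec – 31 Dec 2001: 20 days, exemption €27,000 → (€688,000 − €27,000) × 0.65% × 20/365 = €235.4247
Total = €3,516.2329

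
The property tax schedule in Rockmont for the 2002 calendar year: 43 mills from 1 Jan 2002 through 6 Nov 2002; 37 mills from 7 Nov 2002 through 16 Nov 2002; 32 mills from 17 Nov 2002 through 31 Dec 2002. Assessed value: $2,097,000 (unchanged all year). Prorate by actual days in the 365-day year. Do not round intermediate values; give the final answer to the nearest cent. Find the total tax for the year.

$86,982.41

1 Jan – 6 Nov 2002: 310 days at 43 mills → $2,097,000 × 4.3% × 310/365 = $76,583.5890
7 Nov – 16 Nov 2002: 10 days at 37 mills → $2,097,000 × 3.7% × 10/365 = $2,125.7260
17 Nov – 31 Dec 2002: 45 days at 32 mills → $2,097,000 × 3.2% × 45/365 = $8,273.0959
Total = $86,982.4110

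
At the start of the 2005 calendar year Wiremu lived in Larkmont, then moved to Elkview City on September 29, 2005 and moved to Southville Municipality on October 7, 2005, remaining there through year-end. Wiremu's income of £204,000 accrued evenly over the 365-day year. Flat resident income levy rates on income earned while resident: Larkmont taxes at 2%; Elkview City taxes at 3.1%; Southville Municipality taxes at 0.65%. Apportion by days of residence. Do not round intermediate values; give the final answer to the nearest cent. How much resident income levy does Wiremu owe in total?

Larkmont, January 1 – September 28, 2005: 271 days → £204,000 × 2% × 271/365 = £3,029.2603
Elkview City, September 29 – October 6, 2005: 8 days → £204,000 × 3.1% × 8/365 = £138.6082
Southville Municipality, October 7 – December 31, 2005: 86 days → £204,000 × 0.65% × 86/365 = £312.4274
Total = £3,480.2959

£3,480.30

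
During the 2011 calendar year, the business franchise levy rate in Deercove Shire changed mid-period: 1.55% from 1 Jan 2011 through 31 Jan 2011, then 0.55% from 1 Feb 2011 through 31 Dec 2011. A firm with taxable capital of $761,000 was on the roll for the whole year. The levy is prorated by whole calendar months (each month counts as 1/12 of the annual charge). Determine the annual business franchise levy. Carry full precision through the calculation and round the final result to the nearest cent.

$4,819.67

1 Jan – 31 Jan 2011: 1 month at 1.55% → $761,000 × 1.55% × 1/12 = $982.9583
1 Feb – 31 Dec 2011: 11 months at 0.55% → $761,000 × 0.55% × 11/12 = $3,836.7083
Total = $4,819.6667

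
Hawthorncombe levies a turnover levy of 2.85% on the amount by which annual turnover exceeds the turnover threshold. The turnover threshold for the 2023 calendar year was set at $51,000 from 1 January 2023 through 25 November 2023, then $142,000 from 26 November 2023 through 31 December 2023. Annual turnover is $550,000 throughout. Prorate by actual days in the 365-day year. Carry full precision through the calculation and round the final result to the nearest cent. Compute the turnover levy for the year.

$13,965.70

1 January – 25 November 2023: 329 days, exemption $51,000 → ($550,000 − $51,000) × 2.85% × 329/365 = $12,818.8315
26 November – 31 December 2023: 36 days, exemption $142,000 → ($550,000 − $142,000) × 2.85% × 36/365 = $1,146.8712
Total = $13,965.7027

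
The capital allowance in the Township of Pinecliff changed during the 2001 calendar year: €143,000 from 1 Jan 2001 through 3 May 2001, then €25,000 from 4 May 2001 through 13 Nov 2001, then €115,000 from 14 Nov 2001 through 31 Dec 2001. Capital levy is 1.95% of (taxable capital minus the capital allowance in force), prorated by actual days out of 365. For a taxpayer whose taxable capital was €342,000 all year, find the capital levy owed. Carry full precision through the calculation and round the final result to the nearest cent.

€5,175.30

1 Jan – 3 May 2001: 123 days, exemption €143,000 → (€342,000 − €143,000) × 1.95% × 123/365 = €1,307.6753
4 May – 13 Nov 2001: 194 days, exemption €25,000 → (€342,000 − €25,000) × 1.95% × 194/365 = €3,285.5096
14 Nov – 31 Dec 2001: 48 days, exemption €115,000 → (€342,000 − €115,000) × 1.95% × 48/365 = €582.1151
Total = €5,175.3000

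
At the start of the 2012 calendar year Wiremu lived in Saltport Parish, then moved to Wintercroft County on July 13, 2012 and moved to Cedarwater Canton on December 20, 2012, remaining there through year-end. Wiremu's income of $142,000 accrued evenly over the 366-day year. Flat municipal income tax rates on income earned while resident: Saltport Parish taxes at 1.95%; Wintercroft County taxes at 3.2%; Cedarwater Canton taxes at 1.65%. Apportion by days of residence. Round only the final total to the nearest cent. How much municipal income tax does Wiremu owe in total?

Saltport Parish, January 1 – July 12, 2012: 194 days → $142,000 × 1.95% × 194/366 = $1,467.7213
Wintercroft County, July 13 – December 19, 2012: 160 days → $142,000 × 3.2% × 160/366 = $1,986.4481
Cedarwater Canton, December 20 – December 31, 2012: 12 days → $142,000 × 1.65% × 12/366 = $76.8197
Total = $3,530.9891

$3,530.99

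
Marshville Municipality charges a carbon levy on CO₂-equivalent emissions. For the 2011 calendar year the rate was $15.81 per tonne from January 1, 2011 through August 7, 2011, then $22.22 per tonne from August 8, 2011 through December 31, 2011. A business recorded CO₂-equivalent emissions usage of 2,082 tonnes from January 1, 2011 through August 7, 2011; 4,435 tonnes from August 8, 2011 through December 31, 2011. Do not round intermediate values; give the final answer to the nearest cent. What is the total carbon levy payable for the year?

January 1 – August 7, 2011: 2,082 tonnes at $15.81/tonne → $32916.42
August 8 – December 31, 2011: 4,435 tonnes at $22.22/tonne → $98545.70

$131462.12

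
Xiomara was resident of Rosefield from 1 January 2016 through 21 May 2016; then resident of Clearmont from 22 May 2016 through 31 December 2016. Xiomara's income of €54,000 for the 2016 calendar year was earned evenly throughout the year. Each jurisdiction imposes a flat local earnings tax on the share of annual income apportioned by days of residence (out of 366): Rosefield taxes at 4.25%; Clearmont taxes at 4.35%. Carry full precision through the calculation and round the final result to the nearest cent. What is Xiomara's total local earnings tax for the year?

€2,328.05

Rosefield, 1 January – 21 May 2016: 142 days → €54,000 × 4.25% × 142/366 = €890.4098
Clearmont, 22 May – 31 December 2016: 224 days → €54,000 × 4.35% × 224/366 = €1,437.6393
Total = €2,328.0492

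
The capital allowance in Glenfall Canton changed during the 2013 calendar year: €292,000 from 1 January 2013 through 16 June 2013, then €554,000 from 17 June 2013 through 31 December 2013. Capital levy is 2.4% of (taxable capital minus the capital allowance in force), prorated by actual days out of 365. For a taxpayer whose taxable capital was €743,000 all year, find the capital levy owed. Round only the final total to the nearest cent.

1 January – 16 June 2013: 167 days, exemption €292,000 → (€743,000 − €292,000) × 2.4% × 167/365 = €4,952.3507
17 June – 31 December 2013: 198 days, exemption €554,000 → (€743,000 − €554,000) × 2.4% × 198/365 = €2,460.6247
Total = €7,412.9753

€7,412.98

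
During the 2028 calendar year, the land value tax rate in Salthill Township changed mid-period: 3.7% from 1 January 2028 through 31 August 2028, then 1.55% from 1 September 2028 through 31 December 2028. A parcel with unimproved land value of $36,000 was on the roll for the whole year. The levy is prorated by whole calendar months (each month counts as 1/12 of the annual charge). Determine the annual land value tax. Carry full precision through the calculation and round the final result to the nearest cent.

1 January – 31 August 2028: 8 months at 3.7% → $36,000 × 3.7% × 8/12 = $888.0000
1 September – 31 December 2028: 4 months at 1.55% → $36,000 × 1.55% × 4/12 = $186.0000
Total = $1,074.0000

$1,074.00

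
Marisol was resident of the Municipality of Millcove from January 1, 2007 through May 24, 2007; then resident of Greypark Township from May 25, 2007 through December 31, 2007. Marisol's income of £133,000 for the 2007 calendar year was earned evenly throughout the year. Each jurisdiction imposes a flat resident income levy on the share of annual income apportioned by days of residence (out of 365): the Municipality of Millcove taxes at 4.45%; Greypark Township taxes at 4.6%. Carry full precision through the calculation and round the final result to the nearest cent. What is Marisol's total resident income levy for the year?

The Municipality of Millcove, January 1 – May 24, 2007: 144 days → £133,000 × 4.45% × 144/365 = £2,334.9699
Greypark Township, May 25 – December 31, 2007: 221 days → £133,000 × 4.6% × 221/365 = £3,704.3233
Total = £6,039.2932

£6,039.29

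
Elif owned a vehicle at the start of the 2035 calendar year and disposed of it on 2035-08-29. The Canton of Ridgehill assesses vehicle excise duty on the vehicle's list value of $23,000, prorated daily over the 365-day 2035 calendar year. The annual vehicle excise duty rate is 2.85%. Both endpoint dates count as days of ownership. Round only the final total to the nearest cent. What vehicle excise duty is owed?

$432.81

Days held (2035-01-01 to 2035-08-29): 241 out of 365
Tax = $23,000 × 2.85% × 241/365 = $432.8096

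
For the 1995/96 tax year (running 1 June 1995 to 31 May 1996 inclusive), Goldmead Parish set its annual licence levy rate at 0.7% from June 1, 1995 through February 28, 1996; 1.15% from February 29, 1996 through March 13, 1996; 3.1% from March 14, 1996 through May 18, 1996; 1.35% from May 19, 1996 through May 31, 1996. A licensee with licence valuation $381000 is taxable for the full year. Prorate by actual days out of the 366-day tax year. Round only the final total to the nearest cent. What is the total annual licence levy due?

June 1, 1995 – February 28, 1996: 273 days at 0.7% → $381000 × 0.7% × 273/366 = $1989.3197
February 29 – March 13, 1996: 14 days at 1.15% → $381000 × 1.15% × 14/366 = $167.5984
March 14 – May 18, 1996: 66 days at 3.1% → $381000 × 3.1% × 66/366 = $2129.8525
May 19 – May 31, 1996: 13 days at 1.35% → $381000 × 1.35% × 13/366 = $182.6926
Total = $4469.4631

$4469.46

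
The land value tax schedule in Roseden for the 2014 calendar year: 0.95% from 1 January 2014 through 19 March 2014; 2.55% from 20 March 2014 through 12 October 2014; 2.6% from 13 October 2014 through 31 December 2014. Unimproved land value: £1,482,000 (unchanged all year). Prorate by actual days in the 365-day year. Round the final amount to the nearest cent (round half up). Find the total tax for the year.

1 January – 19 March 2014: 78 days at 0.95% → £1,482,000 × 0.95% × 78/365 = £3,008.6630
20 March – 12 October 2014: 207 days at 2.55% → £1,482,000 × 2.55% × 207/365 = £21,432.1562
13 October – 31 December 2014: 80 days at 2.6% → £1,482,000 × 2.6% × 80/365 = £8,445.3699
Total = £32,886.1890

£32,886.19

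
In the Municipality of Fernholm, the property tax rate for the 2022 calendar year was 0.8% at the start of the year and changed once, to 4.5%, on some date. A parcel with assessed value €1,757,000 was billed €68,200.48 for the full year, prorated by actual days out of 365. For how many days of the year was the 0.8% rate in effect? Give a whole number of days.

61 days

Let d = days at the first rate; then 365 − d days at the second rate.
€1,757,000 × [0.8%·d + 4.5%·(365−d)] / 365 = €68,200.48
Solving gives d = 61, so the new rate took effect on 3 March 2022.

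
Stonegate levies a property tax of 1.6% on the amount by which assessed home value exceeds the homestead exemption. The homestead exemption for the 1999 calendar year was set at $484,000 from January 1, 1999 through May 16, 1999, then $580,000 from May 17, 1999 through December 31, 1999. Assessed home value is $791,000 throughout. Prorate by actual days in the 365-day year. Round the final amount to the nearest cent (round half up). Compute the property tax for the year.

$3,948.32

January 1 – May 16, 1999: 136 days, exemption $484,000 → ($791,000 − $484,000) × 1.6% × 136/365 = $1,830.2247
May 17 – December 31, 1999: 229 days, exemption $580,000 → ($791,000 − $580,000) × 1.6% × 229/365 = $2,118.0932
Total = $3,948.3178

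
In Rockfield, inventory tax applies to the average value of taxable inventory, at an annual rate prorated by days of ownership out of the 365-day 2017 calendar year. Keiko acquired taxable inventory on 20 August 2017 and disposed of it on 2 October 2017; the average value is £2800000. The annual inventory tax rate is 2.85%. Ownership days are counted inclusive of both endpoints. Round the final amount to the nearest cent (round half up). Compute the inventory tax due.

£9619.73

Days held (20 August – 2 October 2017): 44 out of 365
Tax = £2800000 × 2.85% × 44/365 = £9619.7260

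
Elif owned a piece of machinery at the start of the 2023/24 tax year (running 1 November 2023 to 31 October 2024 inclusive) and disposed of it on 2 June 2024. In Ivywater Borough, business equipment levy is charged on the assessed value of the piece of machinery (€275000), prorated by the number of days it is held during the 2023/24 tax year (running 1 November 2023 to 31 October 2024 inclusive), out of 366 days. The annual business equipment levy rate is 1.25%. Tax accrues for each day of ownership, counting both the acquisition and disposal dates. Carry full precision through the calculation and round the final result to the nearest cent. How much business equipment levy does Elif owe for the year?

Days held (1 November 2023 – 2 June 2024): 215 out of 366
Tax = €275000 × 1.25% × 215/366 = €2019.2964

€2019.30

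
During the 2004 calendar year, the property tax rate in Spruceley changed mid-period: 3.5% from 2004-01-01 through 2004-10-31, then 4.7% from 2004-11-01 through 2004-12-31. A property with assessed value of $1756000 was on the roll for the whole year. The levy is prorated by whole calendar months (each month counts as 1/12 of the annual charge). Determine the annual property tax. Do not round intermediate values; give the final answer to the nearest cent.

2004-01-01 to 2004-10-31: 10 months at 3.5% → $1756000 × 3.5% × 10/12 = $51216.6667
2004-11-01 to 2004-12-31: 2 months at 4.7% → $1756000 × 4.7% × 2/12 = $13755.3333
Total = $64972.0000

$64972.00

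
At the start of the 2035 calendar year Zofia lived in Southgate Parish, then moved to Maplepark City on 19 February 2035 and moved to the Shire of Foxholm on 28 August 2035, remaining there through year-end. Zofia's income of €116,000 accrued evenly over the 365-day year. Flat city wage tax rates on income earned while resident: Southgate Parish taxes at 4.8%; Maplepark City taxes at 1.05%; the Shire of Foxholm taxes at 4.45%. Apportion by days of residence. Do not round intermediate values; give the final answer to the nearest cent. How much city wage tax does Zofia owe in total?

€3,163.46

Southgate Parish, 1 January – 18 February 2035: 49 days → €116,000 × 4.8% × 49/365 = €747.4849
Maplepark City, 19 February – 27 August 2035: 190 days → €116,000 × 1.05% × 190/365 = €634.0274
The Shire of Foxholm, 28 August – 31 December 2035: 126 days → €116,000 × 4.45% × 126/365 = €1,781.9507
Total = €3,163.4630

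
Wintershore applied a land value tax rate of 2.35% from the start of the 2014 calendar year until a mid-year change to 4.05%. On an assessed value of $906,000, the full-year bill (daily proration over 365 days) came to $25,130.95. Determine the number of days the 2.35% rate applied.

274 days

Let d = days at the first rate; then 365 − d days at the second rate.
$906,000 × [2.35%·d + 4.05%·(365−d)] / 365 = $25,130.95
Solving gives d = 274, so the new rate took effect on October 2, 2014.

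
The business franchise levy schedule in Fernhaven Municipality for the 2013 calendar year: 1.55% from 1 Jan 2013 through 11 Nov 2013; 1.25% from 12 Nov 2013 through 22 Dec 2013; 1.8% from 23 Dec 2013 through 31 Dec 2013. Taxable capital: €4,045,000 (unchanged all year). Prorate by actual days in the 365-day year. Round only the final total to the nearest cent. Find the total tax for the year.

1 Jan – 11 Nov 2013: 315 days at 1.55% → €4,045,000 × 1.55% × 315/365 = €54,108.8014
12 Nov – 22 Dec 2013: 41 days at 1.25% → €4,045,000 × 1.25% × 41/365 = €5,679.6233
23 Dec – 31 Dec 2013: 9 days at 1.8% → €4,045,000 × 1.8% × 9/365 = €1,795.3151
Total = €61,583.7397

€61,583.74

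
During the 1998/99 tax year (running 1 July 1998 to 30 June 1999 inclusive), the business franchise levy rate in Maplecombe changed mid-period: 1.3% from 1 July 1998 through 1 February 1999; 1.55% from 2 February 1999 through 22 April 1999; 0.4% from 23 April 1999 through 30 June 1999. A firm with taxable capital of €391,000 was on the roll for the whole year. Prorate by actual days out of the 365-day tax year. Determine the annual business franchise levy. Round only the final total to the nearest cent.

1 July 1998 – 1 February 1999: 216 days at 1.3% → €391,000 × 1.3% × 216/365 = €3,008.0219
2 February – 22 April 1999: 80 days at 1.55% → €391,000 × 1.55% × 80/365 = €1,328.3288
23 April – 30 June 1999: 69 days at 0.4% → €391,000 × 0.4% × 69/365 = €295.6603
Total = €4,632.0110

€4,632.01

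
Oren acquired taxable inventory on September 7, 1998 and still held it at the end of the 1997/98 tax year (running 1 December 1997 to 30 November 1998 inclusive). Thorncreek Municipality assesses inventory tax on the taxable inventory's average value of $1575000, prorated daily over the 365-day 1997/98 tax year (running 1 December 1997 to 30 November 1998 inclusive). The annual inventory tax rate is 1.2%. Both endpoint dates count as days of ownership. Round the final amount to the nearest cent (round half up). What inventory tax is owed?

$4401.37

Days held (September 7 – November 30, 1998): 85 out of 365
Tax = $1575000 × 1.2% × 85/365 = $4401.3699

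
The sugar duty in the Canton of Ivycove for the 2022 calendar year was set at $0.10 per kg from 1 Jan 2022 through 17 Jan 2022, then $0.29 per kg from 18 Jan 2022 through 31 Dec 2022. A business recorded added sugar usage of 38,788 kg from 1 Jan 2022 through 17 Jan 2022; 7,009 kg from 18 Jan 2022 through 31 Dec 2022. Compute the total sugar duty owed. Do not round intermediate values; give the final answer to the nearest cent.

1 Jan – 17 Jan 2022: 38,788 kg at $0.10/kg → $3,878.80
18 Jan – 31 Dec 2022: 7,009 kg at $0.29/kg → $2,032.61

$5,911.41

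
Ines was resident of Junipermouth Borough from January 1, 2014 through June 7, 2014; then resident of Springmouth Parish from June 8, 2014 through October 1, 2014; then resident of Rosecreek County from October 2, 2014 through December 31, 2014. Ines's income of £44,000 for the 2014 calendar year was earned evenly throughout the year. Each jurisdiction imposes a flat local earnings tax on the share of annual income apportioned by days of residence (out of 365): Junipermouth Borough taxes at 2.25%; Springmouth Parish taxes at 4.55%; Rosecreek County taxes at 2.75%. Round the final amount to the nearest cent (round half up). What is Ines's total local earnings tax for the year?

£1,366.47

Junipermouth Borough, January 1 – June 7, 2014: 158 days → £44,000 × 2.25% × 158/365 = £428.5479
Springmouth Parish, June 8 – October 1, 2014: 116 days → £44,000 × 4.55% × 116/365 = £636.2521
Rosecreek County, October 2 – December 31, 2014: 91 days → £44,000 × 2.75% × 91/365 = £301.6712
Total = £1,366.4712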